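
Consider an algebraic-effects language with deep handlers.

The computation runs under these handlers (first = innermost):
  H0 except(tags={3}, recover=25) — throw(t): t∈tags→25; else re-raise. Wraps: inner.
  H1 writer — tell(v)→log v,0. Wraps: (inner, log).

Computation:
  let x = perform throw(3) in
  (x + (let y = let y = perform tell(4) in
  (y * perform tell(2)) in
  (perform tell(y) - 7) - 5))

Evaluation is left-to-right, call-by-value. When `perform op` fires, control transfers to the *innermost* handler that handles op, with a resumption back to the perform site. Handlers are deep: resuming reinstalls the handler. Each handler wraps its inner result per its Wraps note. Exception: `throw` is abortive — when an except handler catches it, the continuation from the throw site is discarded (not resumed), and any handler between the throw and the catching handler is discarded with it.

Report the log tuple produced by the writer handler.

Evaluation trace:
throw(3) @ H0 caught ⇒ 25
H1 returns (25, ())
= (25, ())

Answer: ()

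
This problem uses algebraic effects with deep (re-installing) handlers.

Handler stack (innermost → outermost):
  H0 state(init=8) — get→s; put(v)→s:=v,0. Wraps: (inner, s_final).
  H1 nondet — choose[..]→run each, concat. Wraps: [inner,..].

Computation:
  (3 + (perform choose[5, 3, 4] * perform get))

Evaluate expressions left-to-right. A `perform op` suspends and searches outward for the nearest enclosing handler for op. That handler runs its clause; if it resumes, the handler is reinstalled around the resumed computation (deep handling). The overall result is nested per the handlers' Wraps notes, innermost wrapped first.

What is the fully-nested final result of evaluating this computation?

Step-by-step:
choose[5, 3, 4] @ H1
  branch[0] choose=5:
    get @ H0 ⇒ 8
    H0 returns (43, 8)
    H1 returns [(43, 8)]
  branch[1] choose=3:
    get @ H0 ⇒ 8
    H0 returns (27, 8)
    H1 returns [(27, 8)]
  branch[2] choose=4:
    get @ H0 ⇒ 8
    H0 returns (35, 8)
    H1 returns [(35, 8)]
= [(43, 8), (27, 8), (35, 8)]

Answer: [(43, 8), (27, 8), (35, 8)]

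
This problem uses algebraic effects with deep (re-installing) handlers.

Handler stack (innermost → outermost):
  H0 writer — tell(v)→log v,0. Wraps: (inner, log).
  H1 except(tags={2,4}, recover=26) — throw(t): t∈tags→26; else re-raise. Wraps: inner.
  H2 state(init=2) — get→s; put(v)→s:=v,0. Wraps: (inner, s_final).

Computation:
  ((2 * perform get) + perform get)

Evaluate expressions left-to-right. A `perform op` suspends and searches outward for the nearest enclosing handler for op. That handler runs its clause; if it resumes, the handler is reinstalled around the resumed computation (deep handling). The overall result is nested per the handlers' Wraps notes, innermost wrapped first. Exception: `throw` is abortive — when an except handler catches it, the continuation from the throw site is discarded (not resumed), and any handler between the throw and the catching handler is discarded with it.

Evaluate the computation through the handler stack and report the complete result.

Working:
get @ H2 ⇒ 2
get @ H2 ⇒ 2
H0 returns (6, ())
H1 returns (6, ())
H2 returns ((6, ()), 2)
= ((6, ()), 2)

Answer: ((6, ()), 2)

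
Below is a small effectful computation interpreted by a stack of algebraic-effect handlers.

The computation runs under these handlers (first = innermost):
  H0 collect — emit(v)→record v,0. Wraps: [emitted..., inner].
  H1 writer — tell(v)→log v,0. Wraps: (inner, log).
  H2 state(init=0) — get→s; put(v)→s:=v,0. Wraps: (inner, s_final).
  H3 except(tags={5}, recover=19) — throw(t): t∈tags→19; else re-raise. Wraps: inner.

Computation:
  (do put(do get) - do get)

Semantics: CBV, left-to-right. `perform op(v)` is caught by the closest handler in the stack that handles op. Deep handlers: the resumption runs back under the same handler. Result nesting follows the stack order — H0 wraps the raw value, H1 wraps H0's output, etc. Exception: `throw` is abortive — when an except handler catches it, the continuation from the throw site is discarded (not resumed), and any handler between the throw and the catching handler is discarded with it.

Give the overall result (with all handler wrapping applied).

Answer: (([0], ()), 0)

Step-by-step:
get @ H2 ⇒ 0
put(0) @ H2 ⇒ s:=0
get @ H2 ⇒ 0
H0 returns [0]
H1 returns ([0], ())
H2 returns (([0], ()), 0)
H3 returns (([0], ()), 0)
= (([0], ()), 0)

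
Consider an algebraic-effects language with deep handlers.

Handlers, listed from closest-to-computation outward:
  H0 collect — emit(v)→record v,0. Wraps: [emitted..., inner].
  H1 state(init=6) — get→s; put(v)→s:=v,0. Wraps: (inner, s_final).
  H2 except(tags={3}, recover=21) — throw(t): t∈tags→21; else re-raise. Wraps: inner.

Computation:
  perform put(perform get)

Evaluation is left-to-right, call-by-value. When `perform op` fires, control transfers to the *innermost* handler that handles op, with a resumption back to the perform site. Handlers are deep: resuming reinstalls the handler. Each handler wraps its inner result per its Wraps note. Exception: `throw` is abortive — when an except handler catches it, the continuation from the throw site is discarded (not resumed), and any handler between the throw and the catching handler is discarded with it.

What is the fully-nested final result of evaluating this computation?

Answer: ([0], 6)

Step-by-step:
get @ H1 ⇒ 6
put(6) @ H1 ⇒ s:=6
H0 returns [0]
H1 returns ([0], 6)
H2 returns ([0], 6)
= ([0], 6)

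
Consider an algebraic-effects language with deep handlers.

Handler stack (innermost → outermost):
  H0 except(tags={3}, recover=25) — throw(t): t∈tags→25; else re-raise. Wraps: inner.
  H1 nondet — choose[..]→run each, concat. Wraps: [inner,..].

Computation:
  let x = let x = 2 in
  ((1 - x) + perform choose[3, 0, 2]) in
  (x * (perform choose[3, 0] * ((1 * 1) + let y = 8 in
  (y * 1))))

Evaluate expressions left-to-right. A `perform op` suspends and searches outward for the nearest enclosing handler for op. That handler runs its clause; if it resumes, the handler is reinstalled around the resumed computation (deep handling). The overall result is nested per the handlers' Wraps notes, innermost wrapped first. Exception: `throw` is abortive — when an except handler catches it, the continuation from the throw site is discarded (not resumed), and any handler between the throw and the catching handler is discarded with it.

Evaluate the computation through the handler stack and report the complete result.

Evaluation trace:
choose[3, 0, 2] @ H1
  branch[0] choose=3:
    choose[3, 0] @ H1
      branch[0] choose=3:
        H0 returns 54
        H1 returns [54]
      branch[1] choose=0:
        H0 returns 0
        H1 returns [0]
  branch[1] choose=0:
    choose[3, 0] @ H1
      branch[0] choose=3:
        H0 returns -27
        H1 returns [-27]
      branch[1] choose=0:
        H0 returns 0
        H1 returns [0]
  branch[2] choose=2:
    choose[3, 0] @ H1
      branch[0] choose=3:
        H0 returns 27
        H1 returns [27]
      branch[1] choose=0:
        H0 returns 0
        H1 returns [0]
= [54, 0, -27, 0, 27, 0]

Answer: [54, 0, -27, 0, 27, 0]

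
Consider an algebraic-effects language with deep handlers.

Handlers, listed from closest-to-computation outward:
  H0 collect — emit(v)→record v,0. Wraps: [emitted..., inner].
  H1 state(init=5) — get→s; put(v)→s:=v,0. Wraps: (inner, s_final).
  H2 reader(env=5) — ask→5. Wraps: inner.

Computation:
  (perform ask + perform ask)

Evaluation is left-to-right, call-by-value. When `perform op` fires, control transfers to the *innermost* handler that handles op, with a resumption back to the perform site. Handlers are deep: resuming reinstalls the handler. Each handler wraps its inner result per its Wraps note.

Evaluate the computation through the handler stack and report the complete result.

Evaluation trace:
ask @ H2 ⇒ 5
ask @ H2 ⇒ 5
H0 returns [10]
H1 returns ([10], 5)
H2 returns ([10], 5)
= ([10], 5)

Answer: ([10], 5)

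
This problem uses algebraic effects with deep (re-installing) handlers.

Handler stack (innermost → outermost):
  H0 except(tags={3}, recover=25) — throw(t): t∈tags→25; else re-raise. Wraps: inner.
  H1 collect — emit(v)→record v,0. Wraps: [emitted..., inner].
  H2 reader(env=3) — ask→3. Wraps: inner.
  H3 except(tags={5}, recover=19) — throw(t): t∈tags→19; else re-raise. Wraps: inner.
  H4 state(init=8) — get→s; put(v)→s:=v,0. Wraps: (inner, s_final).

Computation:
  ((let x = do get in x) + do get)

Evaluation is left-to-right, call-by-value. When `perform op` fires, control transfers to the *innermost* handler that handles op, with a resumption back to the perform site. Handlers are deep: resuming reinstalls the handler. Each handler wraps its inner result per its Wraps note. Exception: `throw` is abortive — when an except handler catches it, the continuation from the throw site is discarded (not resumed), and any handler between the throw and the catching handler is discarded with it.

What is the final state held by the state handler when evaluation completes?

Working:
get @ H4 ⇒ 8
get @ H4 ⇒ 8
H0 returns 16
H1 returns [16]
H2 returns [16]
H3 returns [16]
H4 returns ([16], 8)
= ([16], 8)

Answer: 8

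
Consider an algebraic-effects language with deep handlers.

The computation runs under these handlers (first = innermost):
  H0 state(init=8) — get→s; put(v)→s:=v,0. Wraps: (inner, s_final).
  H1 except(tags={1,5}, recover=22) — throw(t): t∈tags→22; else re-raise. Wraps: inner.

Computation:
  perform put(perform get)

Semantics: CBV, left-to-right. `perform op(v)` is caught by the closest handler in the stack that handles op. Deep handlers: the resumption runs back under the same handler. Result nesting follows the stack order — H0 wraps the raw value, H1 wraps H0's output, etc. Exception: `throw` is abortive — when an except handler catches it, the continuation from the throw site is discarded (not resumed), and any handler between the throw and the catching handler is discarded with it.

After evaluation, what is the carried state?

Evaluation trace:
get @ H0 ⇒ 8
put(8) @ H0 ⇒ s:=8
H0 returns (0, 8)
H1 returns (0, 8)
= (0, 8)

Answer: 8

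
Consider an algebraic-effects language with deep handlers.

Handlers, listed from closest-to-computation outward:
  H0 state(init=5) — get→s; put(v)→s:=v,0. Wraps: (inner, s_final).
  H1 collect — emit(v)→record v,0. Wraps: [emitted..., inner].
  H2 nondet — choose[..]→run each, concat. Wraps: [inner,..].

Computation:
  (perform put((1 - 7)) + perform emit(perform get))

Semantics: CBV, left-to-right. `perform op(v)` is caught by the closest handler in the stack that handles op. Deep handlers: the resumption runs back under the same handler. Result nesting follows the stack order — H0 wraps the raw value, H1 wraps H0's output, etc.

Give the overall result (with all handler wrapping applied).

Answer: [[-6, (0, -6)]]

Working:
put(-6) @ H0 ⇒ s:=-6
get @ H0 ⇒ -6
emit(-6) @ H1 ⇒ out+=-6
H0 returns (0, -6)
H1 returns [-6, (0, -6)]
H2 returns [[-6, (0, -6)]]
= [[-6, (0, -6)]]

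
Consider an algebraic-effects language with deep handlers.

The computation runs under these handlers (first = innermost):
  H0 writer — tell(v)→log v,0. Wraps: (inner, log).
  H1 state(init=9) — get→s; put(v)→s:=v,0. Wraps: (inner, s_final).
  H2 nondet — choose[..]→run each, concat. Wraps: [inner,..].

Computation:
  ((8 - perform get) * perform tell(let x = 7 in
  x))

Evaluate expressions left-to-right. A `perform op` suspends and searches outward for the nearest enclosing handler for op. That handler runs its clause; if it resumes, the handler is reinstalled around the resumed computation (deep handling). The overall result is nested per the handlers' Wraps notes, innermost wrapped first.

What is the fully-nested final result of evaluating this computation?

Working:
get @ H1 ⇒ 9
tell(7) @ H0 ⇒ log+=7
H0 returns (0, (7))
H1 returns ((0, (7)), 9)
H2 returns [((0, (7)), 9)]
= [((0, (7)), 9)]

Answer: [((0, (7)), 9)]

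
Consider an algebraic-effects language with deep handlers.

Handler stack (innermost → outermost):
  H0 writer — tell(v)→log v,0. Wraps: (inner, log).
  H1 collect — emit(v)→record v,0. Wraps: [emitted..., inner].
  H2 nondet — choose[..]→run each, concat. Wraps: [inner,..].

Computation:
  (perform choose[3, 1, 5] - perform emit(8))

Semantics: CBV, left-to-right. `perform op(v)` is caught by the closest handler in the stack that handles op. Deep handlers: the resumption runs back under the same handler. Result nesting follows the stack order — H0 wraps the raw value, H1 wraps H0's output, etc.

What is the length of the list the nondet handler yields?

Answer: 3

Step-by-step:
choose[3, 1, 5] @ H2
  branch[0] choose=3:
    emit(8) @ H1 ⇒ out+=8
    H0 returns (3, ())
    H1 returns [8, (3, ())]
    H2 returns [[8, (3, ())]]
  branch[1] choose=1:
    emit(8) @ H1 ⇒ out+=8
    H0 returns (1, ())
    H1 returns [8, (1, ())]
    H2 returns [[8, (1, ())]]
  branch[2] choose=5:
    emit(8) @ H1 ⇒ out+=8
    H0 returns (5, ())
    H1 returns [8, (5, ())]
    H2 returns [[8, (5, ())]]
= [[8, (3, ())], [8, (1, ())], [8, (5, ())]]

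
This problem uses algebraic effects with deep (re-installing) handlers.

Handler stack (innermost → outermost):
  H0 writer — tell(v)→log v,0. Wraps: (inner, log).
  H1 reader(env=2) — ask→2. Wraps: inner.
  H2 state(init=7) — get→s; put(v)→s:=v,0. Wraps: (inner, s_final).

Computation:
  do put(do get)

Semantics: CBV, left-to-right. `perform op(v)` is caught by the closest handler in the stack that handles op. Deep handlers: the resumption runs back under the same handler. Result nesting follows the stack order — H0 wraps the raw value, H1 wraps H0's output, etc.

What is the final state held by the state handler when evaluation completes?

Evaluation trace:
get @ H2 ⇒ 7
put(7) @ H2 ⇒ s:=7
H0 returns (0, ())
H1 returns (0, ())
H2 returns ((0, ()), 7)
= ((0, ()), 7)

Answer: 7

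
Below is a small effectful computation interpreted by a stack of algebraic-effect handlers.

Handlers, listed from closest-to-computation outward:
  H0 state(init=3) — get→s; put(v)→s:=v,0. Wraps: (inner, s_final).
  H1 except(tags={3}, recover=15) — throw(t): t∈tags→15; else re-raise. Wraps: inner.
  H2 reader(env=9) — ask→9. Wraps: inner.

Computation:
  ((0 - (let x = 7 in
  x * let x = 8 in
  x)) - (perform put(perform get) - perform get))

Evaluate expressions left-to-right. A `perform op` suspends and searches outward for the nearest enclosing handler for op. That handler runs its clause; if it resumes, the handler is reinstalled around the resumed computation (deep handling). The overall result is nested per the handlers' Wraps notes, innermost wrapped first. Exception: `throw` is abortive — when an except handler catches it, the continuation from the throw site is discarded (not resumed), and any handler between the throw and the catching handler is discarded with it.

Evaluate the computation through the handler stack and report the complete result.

Evaluation trace:
get @ H0 ⇒ 3
put(3) @ H0 ⇒ s:=3
get @ H0 ⇒ 3
H0 returns (-53, 3)
H1 returns (-53, 3)
H2 returns (-53, 3)
= (-53, 3)

Answer: (-53, 3)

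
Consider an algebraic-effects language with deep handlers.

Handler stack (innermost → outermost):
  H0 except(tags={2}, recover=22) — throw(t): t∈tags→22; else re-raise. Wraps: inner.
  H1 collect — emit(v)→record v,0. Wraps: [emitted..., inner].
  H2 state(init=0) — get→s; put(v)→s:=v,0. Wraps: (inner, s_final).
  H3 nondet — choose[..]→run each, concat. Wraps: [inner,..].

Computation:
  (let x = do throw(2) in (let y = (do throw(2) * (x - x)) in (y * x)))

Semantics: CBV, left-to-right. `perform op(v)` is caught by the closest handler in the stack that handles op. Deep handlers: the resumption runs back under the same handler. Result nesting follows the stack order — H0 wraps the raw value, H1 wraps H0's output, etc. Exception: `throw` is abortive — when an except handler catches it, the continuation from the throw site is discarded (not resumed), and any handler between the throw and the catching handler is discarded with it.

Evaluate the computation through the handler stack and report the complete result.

Working:
throw(2) @ H0 caught ⇒ 22
H1 returns [22]
H2 returns ([22], 0)
H3 returns [([22], 0)]
= [([22], 0)]

Answer: [([22], 0)]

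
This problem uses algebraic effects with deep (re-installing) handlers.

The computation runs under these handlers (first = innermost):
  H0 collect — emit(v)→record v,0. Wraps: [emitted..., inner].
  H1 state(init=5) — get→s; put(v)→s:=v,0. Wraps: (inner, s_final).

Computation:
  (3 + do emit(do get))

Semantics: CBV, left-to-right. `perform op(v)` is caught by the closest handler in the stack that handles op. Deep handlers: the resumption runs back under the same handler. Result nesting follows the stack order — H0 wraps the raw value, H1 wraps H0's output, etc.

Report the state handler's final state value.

Step-by-step:
get @ H1 ⇒ 5
emit(5) @ H0 ⇒ out+=5
H0 returns [5, 3]
H1 returns ([5, 3], 5)
= ([5, 3], 5)

Answer: 5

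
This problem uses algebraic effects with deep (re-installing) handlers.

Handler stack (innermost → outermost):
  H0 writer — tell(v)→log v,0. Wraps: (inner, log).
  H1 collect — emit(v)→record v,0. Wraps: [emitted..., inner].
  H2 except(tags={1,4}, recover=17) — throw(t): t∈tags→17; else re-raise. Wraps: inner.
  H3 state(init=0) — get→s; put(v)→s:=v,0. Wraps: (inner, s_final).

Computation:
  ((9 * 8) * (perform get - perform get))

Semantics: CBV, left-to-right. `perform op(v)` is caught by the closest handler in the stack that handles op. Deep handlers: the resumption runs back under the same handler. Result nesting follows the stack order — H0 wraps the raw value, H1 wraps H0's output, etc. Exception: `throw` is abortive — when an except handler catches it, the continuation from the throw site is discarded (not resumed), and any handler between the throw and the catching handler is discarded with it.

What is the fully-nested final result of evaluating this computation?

Answer: ([(0, ())], 0)

Working:
get @ H3 ⇒ 0
get @ H3 ⇒ 0
H0 returns (0, ())
H1 returns [(0, ())]
H2 returns [(0, ())]
H3 returns ([(0, ())], 0)
= ([(0, ())], 0)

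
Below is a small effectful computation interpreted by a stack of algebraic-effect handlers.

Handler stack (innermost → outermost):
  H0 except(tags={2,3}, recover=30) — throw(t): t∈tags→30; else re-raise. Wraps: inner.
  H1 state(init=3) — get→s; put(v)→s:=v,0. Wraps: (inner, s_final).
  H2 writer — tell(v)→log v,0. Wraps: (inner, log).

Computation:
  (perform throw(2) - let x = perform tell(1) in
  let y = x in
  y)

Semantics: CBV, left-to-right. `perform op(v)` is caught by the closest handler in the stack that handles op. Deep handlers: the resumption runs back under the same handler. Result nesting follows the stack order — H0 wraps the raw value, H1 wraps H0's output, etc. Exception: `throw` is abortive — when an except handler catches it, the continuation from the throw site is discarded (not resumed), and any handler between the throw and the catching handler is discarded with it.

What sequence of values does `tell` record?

Answer: ()

Step-by-step:
throw(2) @ H0 caught ⇒ 30
H1 returns (30, 3)
H2 returns ((30, 3), ())
= ((30, 3), ())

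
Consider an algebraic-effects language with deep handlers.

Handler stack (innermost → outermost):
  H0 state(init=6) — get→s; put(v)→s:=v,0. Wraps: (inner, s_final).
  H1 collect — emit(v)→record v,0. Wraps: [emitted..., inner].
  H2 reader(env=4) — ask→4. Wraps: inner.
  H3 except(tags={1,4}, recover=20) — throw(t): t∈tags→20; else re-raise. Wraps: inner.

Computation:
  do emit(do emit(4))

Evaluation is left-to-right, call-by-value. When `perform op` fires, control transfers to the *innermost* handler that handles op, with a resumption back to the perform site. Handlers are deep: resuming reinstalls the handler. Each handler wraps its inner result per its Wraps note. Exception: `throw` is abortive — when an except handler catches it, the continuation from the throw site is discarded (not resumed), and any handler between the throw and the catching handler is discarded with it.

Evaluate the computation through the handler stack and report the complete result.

Answer: [4, 0, (0, 6)]

Step-by-step:
emit(4) @ H1 ⇒ out+=4
emit(0) @ H1 ⇒ out+=0
H0 returns (0, 6)
H1 returns [4, 0, (0, 6)]
H2 returns [4, 0, (0, 6)]
H3 returns [4, 0, (0, 6)]
= [4, 0, (0, 6)]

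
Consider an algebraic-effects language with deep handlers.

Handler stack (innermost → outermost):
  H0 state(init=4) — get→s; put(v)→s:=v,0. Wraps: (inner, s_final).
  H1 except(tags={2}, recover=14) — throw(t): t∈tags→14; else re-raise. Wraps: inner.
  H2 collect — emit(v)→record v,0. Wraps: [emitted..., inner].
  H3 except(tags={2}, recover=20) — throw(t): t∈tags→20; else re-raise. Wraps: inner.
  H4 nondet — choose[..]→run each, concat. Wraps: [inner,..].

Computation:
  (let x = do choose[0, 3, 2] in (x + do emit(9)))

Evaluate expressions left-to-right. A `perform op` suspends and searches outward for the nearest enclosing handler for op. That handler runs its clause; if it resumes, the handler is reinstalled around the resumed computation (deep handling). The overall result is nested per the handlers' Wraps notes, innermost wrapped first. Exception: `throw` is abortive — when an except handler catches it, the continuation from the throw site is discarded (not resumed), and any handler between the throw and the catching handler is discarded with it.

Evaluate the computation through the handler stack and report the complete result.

Answer: [[9, (0, 4)], [9, (3, 4)], [9, (2, 4)]]

Working:
choose[0, 3, 2] @ H4
  branch[0] choose=0:
    emit(9) @ H2 ⇒ out+=9
    H0 returns (0, 4)
    H1 returns (0, 4)
    H2 returns [9, (0, 4)]
    H3 returns [9, (0, 4)]
    H4 returns [[9, (0, 4)]]
  branch[1] choose=3:
    emit(9) @ H2 ⇒ out+=9
    H0 returns (3, 4)
    H1 returns (3, 4)
    H2 returns [9, (3, 4)]
    H3 returns [9, (3, 4)]
    H4 returns [[9, (3, 4)]]
  branch[2] choose=2:
    emit(9) @ H2 ⇒ out+=9
    H0 returns (2, 4)
    H1 returns (2, 4)
    H2 returns [9, (2, 4)]
    H3 returns [9, (2, 4)]
    H4 returns [[9, (2, 4)]]
= [[9, (0, 4)], [9, (3, 4)], [9, (2, 4)]]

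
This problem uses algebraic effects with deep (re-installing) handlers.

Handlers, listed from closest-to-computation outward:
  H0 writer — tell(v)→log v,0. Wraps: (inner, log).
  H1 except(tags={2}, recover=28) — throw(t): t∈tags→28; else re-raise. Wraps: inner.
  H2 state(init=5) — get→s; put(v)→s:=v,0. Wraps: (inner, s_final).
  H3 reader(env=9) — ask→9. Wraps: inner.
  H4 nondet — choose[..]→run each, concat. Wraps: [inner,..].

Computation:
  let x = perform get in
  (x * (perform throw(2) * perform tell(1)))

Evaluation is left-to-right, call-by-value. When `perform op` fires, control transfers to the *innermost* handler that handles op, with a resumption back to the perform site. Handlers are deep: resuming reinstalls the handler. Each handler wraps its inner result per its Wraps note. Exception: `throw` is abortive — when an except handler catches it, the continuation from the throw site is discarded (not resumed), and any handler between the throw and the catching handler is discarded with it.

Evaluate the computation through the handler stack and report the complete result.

Evaluation trace:
get @ H2 ⇒ 5
throw(2) @ H1 caught ⇒ 28
H2 returns (28, 5)
H3 returns (28, 5)
H4 returns [(28, 5)]
= [(28, 5)]

Answer: [(28, 5)]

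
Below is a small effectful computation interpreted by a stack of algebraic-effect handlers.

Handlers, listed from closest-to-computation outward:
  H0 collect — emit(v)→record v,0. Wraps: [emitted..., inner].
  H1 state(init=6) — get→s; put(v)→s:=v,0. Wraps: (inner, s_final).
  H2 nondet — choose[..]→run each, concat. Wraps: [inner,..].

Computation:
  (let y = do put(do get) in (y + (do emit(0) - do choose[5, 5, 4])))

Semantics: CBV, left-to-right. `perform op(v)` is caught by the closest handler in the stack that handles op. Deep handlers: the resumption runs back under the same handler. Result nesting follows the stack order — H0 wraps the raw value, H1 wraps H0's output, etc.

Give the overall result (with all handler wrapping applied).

Answer: [([0, -5], 6), ([0, -5], 6), ([0, -4], 6)]

Evaluation trace:
get @ H1 ⇒ 6
put(6) @ H1 ⇒ s:=6
emit(0) @ H0 ⇒ out+=0
choose[5, 5, 4] @ H2
  branch[0] choose=5:
    H0 returns [0, -5]
    H1 returns ([0, -5], 6)
    H2 returns [([0, -5], 6)]
  branch[1] choose=5:
    H0 returns [0, -5]
    H1 returns ([0, -5], 6)
    H2 returns [([0, -5], 6)]
  branch[2] choose=4:
    H0 returns [0, -4]
    H1 returns ([0, -4], 6)
    H2 returns [([0, -4], 6)]
= [([0, -5], 6), ([0, -5], 6), ([0, -4], 6)]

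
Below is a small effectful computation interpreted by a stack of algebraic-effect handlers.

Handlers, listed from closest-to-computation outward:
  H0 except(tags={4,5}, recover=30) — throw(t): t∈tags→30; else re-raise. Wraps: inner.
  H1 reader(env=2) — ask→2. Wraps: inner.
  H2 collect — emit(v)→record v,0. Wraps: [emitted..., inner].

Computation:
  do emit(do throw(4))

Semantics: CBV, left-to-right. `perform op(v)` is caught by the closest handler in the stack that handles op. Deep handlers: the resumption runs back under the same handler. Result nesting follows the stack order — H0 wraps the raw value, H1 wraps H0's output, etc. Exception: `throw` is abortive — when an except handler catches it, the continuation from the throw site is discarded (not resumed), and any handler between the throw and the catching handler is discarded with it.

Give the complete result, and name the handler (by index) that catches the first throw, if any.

Working:
throw(4) @ H0 caught ⇒ 30
H1 returns 30
H2 returns [30]
= [30]

Answer: [30] ; first throw caught by: H0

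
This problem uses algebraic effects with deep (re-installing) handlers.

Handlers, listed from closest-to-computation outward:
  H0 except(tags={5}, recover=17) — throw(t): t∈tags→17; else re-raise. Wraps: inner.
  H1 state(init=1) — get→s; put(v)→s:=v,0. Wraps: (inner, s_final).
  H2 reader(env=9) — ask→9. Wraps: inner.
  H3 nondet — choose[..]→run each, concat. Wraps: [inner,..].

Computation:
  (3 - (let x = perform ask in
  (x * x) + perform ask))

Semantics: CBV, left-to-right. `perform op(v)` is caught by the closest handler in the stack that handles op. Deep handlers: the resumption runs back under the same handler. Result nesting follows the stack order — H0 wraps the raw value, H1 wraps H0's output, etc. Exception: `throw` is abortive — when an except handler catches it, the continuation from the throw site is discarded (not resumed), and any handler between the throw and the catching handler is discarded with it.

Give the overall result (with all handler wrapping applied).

Working:
ask @ H2 ⇒ 9
ask @ H2 ⇒ 9
H0 returns -87
H1 returns (-87, 1)
H2 returns (-87, 1)
H3 returns [(-87, 1)]
= [(-87, 1)]

Answer: [(-87, 1)]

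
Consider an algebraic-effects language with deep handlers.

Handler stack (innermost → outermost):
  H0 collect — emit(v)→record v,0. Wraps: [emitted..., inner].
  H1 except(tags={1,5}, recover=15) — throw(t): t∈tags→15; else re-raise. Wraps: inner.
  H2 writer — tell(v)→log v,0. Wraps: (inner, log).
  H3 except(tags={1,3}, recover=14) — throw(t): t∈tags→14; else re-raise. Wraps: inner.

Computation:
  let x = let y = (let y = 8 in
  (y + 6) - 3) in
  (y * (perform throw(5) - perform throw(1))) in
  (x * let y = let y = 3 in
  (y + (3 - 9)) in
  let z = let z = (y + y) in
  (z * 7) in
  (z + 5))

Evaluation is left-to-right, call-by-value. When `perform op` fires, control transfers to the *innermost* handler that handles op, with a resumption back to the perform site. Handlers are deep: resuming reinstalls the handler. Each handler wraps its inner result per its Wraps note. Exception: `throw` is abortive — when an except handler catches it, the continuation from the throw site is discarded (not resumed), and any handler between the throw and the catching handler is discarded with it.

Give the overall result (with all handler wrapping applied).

Working:
throw(5) @ H1 caught ⇒ 15
H2 returns (15, ())
H3 returns (15, ())
= (15, ())

Answer: (15, ())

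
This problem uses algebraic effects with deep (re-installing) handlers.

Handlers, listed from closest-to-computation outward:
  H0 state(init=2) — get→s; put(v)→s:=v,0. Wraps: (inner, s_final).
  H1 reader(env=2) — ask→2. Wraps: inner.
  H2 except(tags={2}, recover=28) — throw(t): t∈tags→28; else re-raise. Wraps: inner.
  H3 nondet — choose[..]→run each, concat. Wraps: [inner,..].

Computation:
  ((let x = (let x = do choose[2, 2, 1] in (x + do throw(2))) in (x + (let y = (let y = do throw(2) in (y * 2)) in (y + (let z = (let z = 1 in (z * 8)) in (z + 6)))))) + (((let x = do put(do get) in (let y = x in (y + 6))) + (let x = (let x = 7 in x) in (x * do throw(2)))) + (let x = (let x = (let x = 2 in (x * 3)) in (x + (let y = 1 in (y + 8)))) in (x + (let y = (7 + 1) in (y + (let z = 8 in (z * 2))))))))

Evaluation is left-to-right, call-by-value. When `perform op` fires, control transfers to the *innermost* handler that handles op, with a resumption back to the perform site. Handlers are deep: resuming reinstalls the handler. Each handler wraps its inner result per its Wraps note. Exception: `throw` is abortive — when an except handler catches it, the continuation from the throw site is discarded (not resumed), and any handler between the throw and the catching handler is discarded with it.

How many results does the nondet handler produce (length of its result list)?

Answer: 3

Working:
choose[2, 2, 1] @ H3
  branch[0] choose=2:
    throw(2) @ H2 caught ⇒ 28
    H3 returns [28]
  branch[1] choose=2:
    throw(2) @ H2 caught ⇒ 28
    H3 returns [28]
  branch[2] choose=1:
    throw(2) @ H2 caught ⇒ 28
    H3 returns [28]
= [28, 28, 28]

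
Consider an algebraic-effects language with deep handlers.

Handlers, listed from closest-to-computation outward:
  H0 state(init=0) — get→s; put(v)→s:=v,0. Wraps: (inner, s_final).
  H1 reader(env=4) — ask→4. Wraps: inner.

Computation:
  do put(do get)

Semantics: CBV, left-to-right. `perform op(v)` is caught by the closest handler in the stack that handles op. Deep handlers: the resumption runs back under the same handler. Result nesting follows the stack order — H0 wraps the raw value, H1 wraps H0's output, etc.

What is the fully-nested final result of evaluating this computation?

Evaluation trace:
get @ H0 ⇒ 0
put(0) @ H0 ⇒ s:=0
H0 returns (0, 0)
H1 returns (0, 0)
= (0, 0)

Answer: (0, 0)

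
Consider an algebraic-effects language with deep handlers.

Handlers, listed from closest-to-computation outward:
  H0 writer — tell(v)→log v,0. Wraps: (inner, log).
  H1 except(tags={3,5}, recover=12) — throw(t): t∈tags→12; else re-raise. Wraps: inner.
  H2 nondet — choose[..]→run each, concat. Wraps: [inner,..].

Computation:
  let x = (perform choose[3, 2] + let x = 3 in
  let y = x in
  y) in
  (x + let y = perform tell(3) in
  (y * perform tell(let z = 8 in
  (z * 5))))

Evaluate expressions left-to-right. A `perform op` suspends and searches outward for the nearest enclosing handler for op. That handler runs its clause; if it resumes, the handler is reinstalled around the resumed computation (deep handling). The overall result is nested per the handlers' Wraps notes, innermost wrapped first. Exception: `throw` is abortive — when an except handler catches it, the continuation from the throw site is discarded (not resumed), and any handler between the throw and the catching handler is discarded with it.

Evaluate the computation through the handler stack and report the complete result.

Answer: [(6, (3, 40)), (5, (3, 40))]

Working:
choose[3, 2] @ H2
  branch[0] choose=3:
    tell(3) @ H0 ⇒ log+=3
    tell(40) @ H0 ⇒ log+=40
    H0 returns (6, (3, 40))
    H1 returns (6, (3, 40))
    H2 returns [(6, (3, 40))]
  branch[1] choose=2:
    tell(3) @ H0 ⇒ log+=3
    tell(40) @ H0 ⇒ log+=40
    H0 returns (5, (3, 40))
    H1 returns (5, (3, 40))
    H2 returns [(5, (3, 40))]
= [(6, (3, 40)), (5, (3, 40))]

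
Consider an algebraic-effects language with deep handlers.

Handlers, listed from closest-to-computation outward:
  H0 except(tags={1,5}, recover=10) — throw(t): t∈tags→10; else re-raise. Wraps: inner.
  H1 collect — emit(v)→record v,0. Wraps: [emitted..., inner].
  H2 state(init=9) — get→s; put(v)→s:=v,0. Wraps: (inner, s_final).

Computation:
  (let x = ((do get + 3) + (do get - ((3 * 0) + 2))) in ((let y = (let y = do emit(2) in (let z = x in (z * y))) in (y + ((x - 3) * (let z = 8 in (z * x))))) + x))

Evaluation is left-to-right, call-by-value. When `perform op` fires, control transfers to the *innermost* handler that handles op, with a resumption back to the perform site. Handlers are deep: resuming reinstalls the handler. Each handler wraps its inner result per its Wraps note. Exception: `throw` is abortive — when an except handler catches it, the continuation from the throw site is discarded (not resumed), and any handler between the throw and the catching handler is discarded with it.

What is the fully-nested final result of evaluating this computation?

Working:
get @ H2 ⇒ 9
get @ H2 ⇒ 9
emit(2) @ H1 ⇒ out+=2
H0 returns 2451
H1 returns [2, 2451]
H2 returns ([2, 2451], 9)
= ([2, 2451], 9)

Answer: ([2, 2451], 9)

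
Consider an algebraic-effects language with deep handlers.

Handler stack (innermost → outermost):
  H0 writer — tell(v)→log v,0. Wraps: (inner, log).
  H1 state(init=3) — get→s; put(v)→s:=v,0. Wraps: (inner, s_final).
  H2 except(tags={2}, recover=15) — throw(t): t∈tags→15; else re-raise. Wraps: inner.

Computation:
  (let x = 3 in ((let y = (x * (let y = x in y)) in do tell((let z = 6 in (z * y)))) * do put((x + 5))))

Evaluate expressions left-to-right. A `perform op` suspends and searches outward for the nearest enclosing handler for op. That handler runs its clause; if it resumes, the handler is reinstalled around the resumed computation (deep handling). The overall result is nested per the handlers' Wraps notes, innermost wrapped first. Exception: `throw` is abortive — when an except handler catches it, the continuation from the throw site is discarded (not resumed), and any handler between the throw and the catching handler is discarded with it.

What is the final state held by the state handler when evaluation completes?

Answer: 8

Step-by-step:
tell(54) @ H0 ⇒ log+=54
put(8) @ H1 ⇒ s:=8
H0 returns (0, (54))
H1 returns ((0, (54)), 8)
H2 returns ((0, (54)), 8)
= ((0, (54)), 8)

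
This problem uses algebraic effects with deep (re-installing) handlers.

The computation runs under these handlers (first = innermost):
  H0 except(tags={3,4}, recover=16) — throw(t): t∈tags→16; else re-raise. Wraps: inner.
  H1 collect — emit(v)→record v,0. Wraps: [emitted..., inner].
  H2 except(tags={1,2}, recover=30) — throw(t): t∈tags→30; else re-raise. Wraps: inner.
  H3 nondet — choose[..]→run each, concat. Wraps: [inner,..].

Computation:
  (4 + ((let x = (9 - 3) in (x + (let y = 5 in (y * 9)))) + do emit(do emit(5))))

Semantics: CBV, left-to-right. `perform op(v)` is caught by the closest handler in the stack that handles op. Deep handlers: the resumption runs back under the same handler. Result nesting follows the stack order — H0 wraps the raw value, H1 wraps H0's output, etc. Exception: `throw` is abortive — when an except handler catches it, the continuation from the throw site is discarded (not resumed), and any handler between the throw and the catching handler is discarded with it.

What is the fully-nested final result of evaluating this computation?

Answer: [[5, 0, 55]]

Evaluation trace:
emit(5) @ H1 ⇒ out+=5
emit(0) @ H1 ⇒ out+=0
H0 returns 55
H1 returns [5, 0, 55]
H2 returns [5, 0, 55]
H3 returns [[5, 0, 55]]
= [[5, 0, 55]]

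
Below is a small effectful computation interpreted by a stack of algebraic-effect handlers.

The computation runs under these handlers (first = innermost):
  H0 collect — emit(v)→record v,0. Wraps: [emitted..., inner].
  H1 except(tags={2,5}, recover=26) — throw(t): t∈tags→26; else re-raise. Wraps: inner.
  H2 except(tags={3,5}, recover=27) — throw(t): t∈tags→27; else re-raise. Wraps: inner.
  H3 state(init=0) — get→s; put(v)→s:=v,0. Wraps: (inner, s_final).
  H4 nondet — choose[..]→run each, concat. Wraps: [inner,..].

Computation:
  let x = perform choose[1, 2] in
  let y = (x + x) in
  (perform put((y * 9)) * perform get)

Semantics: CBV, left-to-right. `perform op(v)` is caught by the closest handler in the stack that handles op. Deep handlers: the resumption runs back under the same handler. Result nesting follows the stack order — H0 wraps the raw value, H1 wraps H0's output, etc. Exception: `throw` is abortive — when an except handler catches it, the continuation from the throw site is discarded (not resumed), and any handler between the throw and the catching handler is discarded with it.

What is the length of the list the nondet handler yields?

Answer: 2

Step-by-step:
choose[1, 2] @ H4
  branch[0] choose=1:
    put(18) @ H3 ⇒ s:=18
    get @ H3 ⇒ 18
    H0 returns [0]
    H1 returns [0]
    H2 returns [0]
    H3 returns ([0], 18)
    H4 returns [([0], 18)]
  branch[1] choose=2:
    put(36) @ H3 ⇒ s:=36
    get @ H3 ⇒ 36
    H0 returns [0]
    H1 returns [0]
    H2 returns [0]
    H3 returns ([0], 36)
    H4 returns [([0], 36)]
= [([0], 18), ([0], 36)]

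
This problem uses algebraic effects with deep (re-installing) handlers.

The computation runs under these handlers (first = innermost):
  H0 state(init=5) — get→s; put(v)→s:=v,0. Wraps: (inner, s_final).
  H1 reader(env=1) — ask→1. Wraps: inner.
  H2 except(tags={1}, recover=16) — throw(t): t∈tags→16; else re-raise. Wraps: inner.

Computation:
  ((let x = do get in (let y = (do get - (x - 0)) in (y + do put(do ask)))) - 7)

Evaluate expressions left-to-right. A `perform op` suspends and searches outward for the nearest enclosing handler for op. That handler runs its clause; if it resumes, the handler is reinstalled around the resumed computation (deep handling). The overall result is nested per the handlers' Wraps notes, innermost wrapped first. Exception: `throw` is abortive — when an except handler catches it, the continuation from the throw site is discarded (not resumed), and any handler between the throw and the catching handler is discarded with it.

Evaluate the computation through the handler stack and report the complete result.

Working:
get @ H0 ⇒ 5
get @ H0 ⇒ 5
ask @ H1 ⇒ 1
put(1) @ H0 ⇒ s:=1
H0 returns (-7, 1)
H1 returns (-7, 1)
H2 returns (-7, 1)
= (-7, 1)

Answer: (-7, 1)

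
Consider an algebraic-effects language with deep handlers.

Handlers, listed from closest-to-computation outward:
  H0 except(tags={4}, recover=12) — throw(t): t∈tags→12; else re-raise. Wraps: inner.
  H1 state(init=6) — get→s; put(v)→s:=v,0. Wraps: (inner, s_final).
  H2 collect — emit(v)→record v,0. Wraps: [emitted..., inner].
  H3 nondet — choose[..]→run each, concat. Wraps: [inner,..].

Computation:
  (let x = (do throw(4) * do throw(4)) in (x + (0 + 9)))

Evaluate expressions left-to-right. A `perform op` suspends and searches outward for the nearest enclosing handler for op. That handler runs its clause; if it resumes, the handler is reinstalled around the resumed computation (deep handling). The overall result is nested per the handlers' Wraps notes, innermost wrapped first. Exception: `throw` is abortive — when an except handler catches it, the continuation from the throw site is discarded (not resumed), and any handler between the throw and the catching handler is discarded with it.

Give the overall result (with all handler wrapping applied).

Answer: [[(12, 6)]]

Step-by-step:
throw(4) @ H0 caught ⇒ 12
H1 returns (12, 6)
H2 returns [(12, 6)]
H3 returns [[(12, 6)]]
= [[(12, 6)]]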